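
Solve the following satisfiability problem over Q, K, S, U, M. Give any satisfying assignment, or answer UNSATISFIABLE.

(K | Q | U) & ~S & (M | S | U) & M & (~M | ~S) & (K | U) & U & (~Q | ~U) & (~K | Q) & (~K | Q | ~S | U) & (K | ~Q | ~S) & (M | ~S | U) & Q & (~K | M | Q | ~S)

The formula is unsatisfiable.

Case Q = True:
  (~S) forces S = False.
  (M) forces M = True.
  (U) forces U = True.
  Clause (~Q | ~U) is falsified — contradiction.
Case Q = False:
  Clause (Q) is falsified — contradiction.
Both cases fail, so the formula is unsatisfiable.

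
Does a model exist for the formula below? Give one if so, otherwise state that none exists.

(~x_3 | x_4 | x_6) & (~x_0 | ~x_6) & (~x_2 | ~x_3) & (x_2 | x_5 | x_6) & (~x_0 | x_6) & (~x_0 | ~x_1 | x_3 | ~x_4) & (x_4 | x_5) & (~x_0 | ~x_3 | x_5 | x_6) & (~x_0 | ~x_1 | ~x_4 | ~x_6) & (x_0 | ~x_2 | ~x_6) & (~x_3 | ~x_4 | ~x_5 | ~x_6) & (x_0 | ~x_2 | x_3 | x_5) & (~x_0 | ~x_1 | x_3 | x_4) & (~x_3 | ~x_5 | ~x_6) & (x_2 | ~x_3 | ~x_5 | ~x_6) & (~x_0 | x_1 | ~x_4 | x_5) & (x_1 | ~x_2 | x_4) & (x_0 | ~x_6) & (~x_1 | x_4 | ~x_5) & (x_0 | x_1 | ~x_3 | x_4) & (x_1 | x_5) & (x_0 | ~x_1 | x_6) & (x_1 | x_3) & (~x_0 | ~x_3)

x_0: False, x_1: False, x_2: False, x_3: True, x_4: True, x_5: True, x_6: False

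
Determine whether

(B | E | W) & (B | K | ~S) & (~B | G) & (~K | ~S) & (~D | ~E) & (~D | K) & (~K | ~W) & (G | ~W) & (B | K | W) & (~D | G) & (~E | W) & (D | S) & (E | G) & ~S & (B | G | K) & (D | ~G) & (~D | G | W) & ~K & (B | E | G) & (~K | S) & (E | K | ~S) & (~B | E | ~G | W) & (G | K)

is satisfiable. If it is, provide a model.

Unsatisfiable

Case K = True:
  Clause (~K) is falsified — contradiction.
Case K = False:
  (~D | K) forces D = False.
  (D | S) forces S = True.
  Clause (~S) is falsified — contradiction.
Both cases fail, so the formula is unsatisfiable.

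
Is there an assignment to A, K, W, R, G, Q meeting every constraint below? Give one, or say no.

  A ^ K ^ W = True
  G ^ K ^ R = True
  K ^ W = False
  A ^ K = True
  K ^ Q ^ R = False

A = True, K = False, W = False, R = True, G = False, Q = True

A ^ K ^ W = T ^ F ^ F = True ✓
G ^ K ^ R = F ^ F ^ T = True ✓
K ^ W = F ^ F = False ✓
A ^ K = T ^ F = True ✓
K ^ Q ^ R = F ^ T ^ T = False ✓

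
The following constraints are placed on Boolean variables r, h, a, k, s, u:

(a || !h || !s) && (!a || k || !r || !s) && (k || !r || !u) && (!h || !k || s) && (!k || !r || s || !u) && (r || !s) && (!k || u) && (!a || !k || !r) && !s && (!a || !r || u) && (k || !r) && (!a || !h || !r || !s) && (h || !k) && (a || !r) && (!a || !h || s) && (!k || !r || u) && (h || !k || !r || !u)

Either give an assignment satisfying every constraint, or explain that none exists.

r=F, h=F, a=F, k=F, s=F, u=F

Unit clause (!s) forces s = False.
Try r = True:
  (k || !r) forces k = True.
  (!h || !k || s) forces h = False.
  clause (h || !k) is falsified — backtrack.
So r = False.
Set h = False.
  then (h || !k) forces k = False.
Set a = False.
Set u = False.
All clauses satisfied.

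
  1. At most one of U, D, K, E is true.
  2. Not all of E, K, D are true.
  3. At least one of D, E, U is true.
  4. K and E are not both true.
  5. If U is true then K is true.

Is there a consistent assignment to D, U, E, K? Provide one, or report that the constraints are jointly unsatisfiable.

D: True; U: False; E: False; K: False

  (1) {U, D, K, E}: 1 true — at most one ✓
  (2) {E, K, D}: 1/3 true — not all ✓
  (3) {D, E, U}: 1 true — at least one ✓
  (4) K=F, E=F — not both ✓
  (5) U=F ⇒ K: vacuous ✓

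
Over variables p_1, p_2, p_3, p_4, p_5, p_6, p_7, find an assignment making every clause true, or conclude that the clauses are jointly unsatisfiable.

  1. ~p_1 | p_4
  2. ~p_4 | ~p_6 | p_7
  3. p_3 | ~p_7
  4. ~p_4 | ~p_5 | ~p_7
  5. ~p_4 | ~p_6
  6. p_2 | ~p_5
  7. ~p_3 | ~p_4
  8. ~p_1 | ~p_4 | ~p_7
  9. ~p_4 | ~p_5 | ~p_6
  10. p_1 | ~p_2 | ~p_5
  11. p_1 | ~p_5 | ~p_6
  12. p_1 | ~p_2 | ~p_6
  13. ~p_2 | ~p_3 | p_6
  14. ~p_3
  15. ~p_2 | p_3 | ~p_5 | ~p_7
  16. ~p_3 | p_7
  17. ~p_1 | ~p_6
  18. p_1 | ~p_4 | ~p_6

p_1 = False; p_2 = False; p_3 = False; p_4 = True; p_5 = False; p_6 = False; p_7 = False

Unit clause (~p_3) forces p_3 = False.
In (p_3 | ~p_7) only ~p_7 is left, so p_7 = False.
Set p_1 = False.
Set p_2 = False.
  then (p_2 | ~p_5) forces p_5 = False.
Set p_4 = True.
  then (~p_4 | ~p_6 | p_7) forces p_6 = False.
All clauses satisfied.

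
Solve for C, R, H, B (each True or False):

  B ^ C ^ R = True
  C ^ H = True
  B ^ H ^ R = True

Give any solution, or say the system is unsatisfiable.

Unsatisfiable

Adding constraints 1, 2, 3 mod 2: every variable appears an even number of times on the left, so the left side is 0.
But the right sides sum to 1 (mod 2). 0 ≠ 1 — the system is inconsistent.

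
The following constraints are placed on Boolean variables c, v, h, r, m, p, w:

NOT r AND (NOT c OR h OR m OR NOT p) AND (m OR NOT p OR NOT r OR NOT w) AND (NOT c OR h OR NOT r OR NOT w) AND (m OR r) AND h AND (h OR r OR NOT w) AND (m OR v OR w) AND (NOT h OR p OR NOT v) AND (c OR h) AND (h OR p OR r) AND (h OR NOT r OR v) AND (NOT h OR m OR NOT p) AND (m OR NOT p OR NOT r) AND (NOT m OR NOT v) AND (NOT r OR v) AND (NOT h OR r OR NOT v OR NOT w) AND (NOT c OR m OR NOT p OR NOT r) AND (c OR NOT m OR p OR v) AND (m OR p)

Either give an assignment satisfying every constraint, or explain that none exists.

c=F, v=F, h=T, r=F, m=T, p=T, w=T

Unit clause (NOT r) forces r = False.
In (m OR r) only m is left, so m = True.
Unit clause (h) forces h = True.
In (NOT m OR NOT v) only NOT v is left, so v = False.
Set c = False.
  then (c OR NOT m OR p OR v) forces p = True.
Set w = True.
All clauses satisfied.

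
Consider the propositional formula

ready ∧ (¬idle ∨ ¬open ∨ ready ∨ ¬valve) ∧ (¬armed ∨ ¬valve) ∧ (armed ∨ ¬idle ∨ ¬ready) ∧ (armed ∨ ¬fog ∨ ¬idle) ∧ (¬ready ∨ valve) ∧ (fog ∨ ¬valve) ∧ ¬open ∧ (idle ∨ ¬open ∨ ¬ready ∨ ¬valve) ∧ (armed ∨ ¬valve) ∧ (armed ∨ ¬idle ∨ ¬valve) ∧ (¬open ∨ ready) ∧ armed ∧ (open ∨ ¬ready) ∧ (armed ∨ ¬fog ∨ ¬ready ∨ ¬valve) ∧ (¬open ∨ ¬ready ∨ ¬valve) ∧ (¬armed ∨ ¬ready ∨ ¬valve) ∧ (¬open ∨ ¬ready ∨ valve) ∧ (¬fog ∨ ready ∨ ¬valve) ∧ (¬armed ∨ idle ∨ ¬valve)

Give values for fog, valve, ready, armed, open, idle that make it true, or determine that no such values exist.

Case open = True:
  Clause (¬open) is falsified — contradiction.
Case open = False:
  (ready) forces ready = True.
  Clause (open ∨ ¬ready) is falsified — contradiction.
Both cases fail, so the formula is unsatisfiable.

Unsatisfiable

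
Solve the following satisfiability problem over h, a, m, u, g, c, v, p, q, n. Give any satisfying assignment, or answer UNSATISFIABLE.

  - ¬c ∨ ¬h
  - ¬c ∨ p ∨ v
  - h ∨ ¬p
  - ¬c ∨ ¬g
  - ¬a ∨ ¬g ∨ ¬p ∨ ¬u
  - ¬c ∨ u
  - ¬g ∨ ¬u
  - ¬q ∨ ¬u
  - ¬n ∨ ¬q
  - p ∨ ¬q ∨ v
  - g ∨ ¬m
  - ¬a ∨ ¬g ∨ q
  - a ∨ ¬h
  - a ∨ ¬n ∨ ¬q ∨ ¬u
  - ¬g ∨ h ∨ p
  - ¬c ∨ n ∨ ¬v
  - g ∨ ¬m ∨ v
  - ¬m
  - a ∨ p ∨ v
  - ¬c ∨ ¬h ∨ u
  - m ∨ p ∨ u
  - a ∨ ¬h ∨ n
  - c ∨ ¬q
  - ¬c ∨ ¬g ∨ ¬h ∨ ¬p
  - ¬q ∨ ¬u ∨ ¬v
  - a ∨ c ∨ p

h = True, a = True, m = False, u = False, g = False, c = False, v = False, p = True, q = False, n = False

Unit clause (¬m) forces m = False.
Set h = True.
  then (¬c ∨ ¬h) forces c = False.
  then (a ∨ ¬h) forces a = True.
  then (c ∨ ¬q) forces q = False.
  then (¬a ∨ ¬g ∨ q) forces g = False.
Set u = False.
  then (m ∨ p ∨ u) forces p = True.
Set v = False.
Set n = False.
All clauses satisfied.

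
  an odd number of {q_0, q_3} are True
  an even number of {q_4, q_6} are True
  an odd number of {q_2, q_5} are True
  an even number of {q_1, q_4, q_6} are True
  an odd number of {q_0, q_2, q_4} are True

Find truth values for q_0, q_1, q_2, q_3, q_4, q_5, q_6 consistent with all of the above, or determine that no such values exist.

q_0 = False, q_1 = False, q_2 = True, q_3 = True, q_4 = False, q_5 = False, q_6 = False

{q_0, q_3}: 1 true → odd ✓
{q_4, q_6}: 0 true → even ✓
{q_2, q_5}: 1 true → odd ✓
{q_1, q_4, q_6}: 0 true → even ✓
{q_0, q_2, q_4}: 1 true → odd ✓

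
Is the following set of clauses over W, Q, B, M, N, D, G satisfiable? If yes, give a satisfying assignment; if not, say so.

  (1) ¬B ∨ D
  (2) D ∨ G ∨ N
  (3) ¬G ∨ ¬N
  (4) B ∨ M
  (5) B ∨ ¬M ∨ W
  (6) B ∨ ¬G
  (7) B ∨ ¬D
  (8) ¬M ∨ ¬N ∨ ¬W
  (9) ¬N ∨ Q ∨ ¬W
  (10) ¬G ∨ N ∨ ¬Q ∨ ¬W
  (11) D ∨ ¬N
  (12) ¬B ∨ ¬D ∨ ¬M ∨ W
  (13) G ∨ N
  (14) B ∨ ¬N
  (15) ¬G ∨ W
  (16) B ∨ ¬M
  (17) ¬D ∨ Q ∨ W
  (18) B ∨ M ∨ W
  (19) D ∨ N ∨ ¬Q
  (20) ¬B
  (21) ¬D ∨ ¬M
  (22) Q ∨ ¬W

Case B = True:
  Clause (¬B) is falsified — contradiction.
Case B = False:
  (B ∨ M) forces M = True.
  Clause (B ∨ ¬M) is falsified — contradiction.
Both cases fail, so the formula is unsatisfiable.

UNSATISFIABLE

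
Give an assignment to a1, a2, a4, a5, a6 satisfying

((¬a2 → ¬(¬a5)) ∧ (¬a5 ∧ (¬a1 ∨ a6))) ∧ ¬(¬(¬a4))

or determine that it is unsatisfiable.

a1 = True, a2 = True, a4 = False, a5 = False, a6 = True

  (¬a2 → ¬(¬a5)) ∧ (¬a5 ∧ (¬a1 ∨ a6)) = True
    ¬a2 → ¬(¬a5) = True
      ¬a2 = False
      ¬(¬a5) = False
        ¬a5 = True
    ¬a5 ∧ (¬a1 ∨ a6) = True
      ¬a5 = True
      ¬a1 ∨ a6 = True
        ¬a1 = False
  ¬(¬(¬a4)) = True
    ¬(¬a4) = False
      ¬a4 = True
Both conjuncts True, so the formula holds.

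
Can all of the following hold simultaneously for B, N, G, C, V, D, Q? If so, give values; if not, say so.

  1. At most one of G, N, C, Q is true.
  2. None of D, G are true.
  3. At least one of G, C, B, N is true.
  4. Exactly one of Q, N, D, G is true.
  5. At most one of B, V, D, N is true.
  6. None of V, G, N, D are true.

B = True; N = False; G = False; C = False; V = False; D = False; Q = True

  (1) {G, N, C, Q}: 1 true — at most one ✓
  (2) {D, G}: 0 true — none ✓
  (3) {G, C, B, N}: 1 true — at least one ✓
  (4) {Q, N, D, G}: 1 true — exactly one ✓
  (5) {B, V, D, N}: 1 true — at most one ✓
  (6) {V, G, N, D}: 0 true — none ✓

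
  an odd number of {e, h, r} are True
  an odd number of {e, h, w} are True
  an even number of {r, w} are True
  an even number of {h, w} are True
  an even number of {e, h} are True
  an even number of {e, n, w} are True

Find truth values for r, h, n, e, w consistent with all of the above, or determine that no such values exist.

r = True, h = True, n = False, e = True, w = True

{e, h, r}: 3 true → odd ✓
{e, h, w}: 3 true → odd ✓
{r, w}: 2 true → even ✓
{h, w}: 2 true → even ✓
{e, h}: 2 true → even ✓
{e, n, w}: 2 true → even ✓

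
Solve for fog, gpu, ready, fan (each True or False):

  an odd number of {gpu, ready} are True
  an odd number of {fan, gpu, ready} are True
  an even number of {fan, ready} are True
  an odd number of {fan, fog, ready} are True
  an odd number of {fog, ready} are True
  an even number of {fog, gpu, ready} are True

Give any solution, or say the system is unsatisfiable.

fog: True, gpu: True, ready: False, fan: False

{gpu, ready}: 1 true → odd ✓
{fan, gpu, ready}: 1 true → odd ✓
{fan, ready}: 0 true → even ✓
{fan, fog, ready}: 1 true → odd ✓
{fog, ready}: 1 true → odd ✓
{fog, gpu, ready}: 2 true → even ✓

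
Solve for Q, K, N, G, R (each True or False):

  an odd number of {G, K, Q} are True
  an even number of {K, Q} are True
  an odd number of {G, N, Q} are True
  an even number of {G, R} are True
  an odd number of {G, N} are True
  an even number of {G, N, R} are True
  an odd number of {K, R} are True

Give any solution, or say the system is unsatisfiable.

Q = False; K = False; N = False; G = True; R = True

{G, K, Q}: 1 true → odd ✓
{K, Q}: 0 true → even ✓
{G, N, Q}: 1 true → odd ✓
{G, R}: 2 true → even ✓
{G, N}: 1 true → odd ✓
{G, N, R}: 2 true → even ✓
{K, R}: 1 true → odd ✓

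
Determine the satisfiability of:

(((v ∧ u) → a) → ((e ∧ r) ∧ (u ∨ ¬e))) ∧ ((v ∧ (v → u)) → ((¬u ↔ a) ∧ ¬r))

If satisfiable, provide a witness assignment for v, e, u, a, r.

v=T, e=T, u=T, a=F, r=F

  ((v ∧ u) → a) → ((e ∧ r) ∧ (u ∨ ¬e)) = True
    (v ∧ u) → a = False
      v ∧ u = True
    (e ∧ r) ∧ (u ∨ ¬e) = False
      e ∧ r = False
      u ∨ ¬e = True
        ¬e = False
  (v ∧ (v → u)) → ((¬u ↔ a) ∧ ¬r) = True
    v ∧ (v → u) = True
      v → u = True
    (¬u ↔ a) ∧ ¬r = True
      ¬u ↔ a = True
        ¬u = False
      ¬r = True
Both conjuncts True, so the formula holds.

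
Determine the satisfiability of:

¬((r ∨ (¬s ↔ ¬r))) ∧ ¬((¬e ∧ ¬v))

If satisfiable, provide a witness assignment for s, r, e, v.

s = True, r = False, e = False, v = True

  ¬((r ∨ (¬s ↔ ¬r))) = True
    r ∨ (¬s ↔ ¬r) = False
      ¬s ↔ ¬r = False
        ¬s = False
        ¬r = True
  ¬((¬e ∧ ¬v)) = True
    ¬e ∧ ¬v = False
      ¬e = True
      ¬v = False
Both conjuncts True, so the formula holds.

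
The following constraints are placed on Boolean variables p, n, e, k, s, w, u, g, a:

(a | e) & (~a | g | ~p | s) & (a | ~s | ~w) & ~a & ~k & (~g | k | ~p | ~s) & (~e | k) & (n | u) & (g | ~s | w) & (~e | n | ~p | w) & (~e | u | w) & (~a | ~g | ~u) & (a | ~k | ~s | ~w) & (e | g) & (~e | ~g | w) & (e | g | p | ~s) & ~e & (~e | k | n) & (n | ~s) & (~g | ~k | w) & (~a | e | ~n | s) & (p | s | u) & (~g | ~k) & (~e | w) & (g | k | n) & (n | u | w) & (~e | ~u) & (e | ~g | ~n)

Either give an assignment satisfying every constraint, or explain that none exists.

Case e = True:
  Clause (~e) is falsified — contradiction.
Case e = False:
  (a | e) forces a = True.
  Clause (~a) is falsified — contradiction.
Both cases fail, so the formula is unsatisfiable.

Unsatisfiable — no assignment works.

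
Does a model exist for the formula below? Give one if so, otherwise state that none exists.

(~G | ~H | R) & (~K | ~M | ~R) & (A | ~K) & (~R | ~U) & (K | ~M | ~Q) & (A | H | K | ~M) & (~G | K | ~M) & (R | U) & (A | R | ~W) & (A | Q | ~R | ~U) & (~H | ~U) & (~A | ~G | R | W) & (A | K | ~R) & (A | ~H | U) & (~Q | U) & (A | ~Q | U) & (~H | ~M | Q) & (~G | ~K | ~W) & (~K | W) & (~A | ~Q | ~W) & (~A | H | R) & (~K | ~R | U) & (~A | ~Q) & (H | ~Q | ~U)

Set U = False.
  then (R | U) forces R = True.
  then (~Q | U) forces Q = False.
  then (~K | ~R | U) forces K = False.
  then (A | K | ~R) forces A = True.
Set M = False.
Set W = True.
Set G = False.
Set H = False.
All clauses satisfied.

U=F, K=F, M=F, W=T, G=F, H=F, A=T, Q=F, R=T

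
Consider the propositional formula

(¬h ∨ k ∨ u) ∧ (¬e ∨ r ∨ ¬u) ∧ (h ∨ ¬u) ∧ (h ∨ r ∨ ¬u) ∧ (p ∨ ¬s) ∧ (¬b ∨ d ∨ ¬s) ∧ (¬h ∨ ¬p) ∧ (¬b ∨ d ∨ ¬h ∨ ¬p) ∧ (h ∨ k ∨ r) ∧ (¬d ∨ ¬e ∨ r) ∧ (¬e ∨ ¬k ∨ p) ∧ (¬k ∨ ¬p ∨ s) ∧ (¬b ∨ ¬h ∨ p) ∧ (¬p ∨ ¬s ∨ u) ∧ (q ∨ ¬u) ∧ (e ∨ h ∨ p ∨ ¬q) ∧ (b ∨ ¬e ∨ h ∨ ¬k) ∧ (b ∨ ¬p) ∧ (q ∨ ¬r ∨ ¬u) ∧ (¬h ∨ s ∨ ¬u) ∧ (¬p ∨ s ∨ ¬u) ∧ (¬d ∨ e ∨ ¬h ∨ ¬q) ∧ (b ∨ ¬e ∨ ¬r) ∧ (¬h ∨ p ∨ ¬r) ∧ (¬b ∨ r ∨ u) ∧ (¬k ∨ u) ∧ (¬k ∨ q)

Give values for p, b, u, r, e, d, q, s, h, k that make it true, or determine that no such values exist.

p = True; b = True; u = False; r = True; e = False; d = True; q = True; s = False; h = False; k = False

Set p = True.
  then (¬h ∨ ¬p) forces h = False.
  then (b ∨ ¬p) forces b = True.
  then (h ∨ ¬u) forces u = False.
  then (¬p ∨ ¬s ∨ u) forces s = False.
  then (¬b ∨ r ∨ u) forces r = True.
  then (¬k ∨ u) forces k = False.
Set e = False.
Set d = True.
Set q = True.
All clauses satisfied.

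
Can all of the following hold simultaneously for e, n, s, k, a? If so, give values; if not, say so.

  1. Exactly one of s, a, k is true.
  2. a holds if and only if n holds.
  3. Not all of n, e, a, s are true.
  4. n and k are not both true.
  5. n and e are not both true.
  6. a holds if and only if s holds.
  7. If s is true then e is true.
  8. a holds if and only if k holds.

Case s = True:
  (1) with s=T forces a = False.
  Constraint (6) is violated (a=F, s=T) — contradiction.
Case s = False:
  (6) with s=F forces a = False.
  (1) with s=F, a=F forces k = True.
  Constraint (8) is violated (a=F, k=T) — contradiction.
Both cases fail — unsatisfiable.

No satisfying assignment exists.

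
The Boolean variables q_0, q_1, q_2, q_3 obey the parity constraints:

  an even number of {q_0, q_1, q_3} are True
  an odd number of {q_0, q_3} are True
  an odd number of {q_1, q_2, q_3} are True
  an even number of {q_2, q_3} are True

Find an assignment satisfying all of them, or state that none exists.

q_0 = False, q_1 = True, q_2 = True, q_3 = True

{q_0, q_1, q_3}: 2 true → even ✓
{q_0, q_3}: 1 true → odd ✓
{q_1, q_2, q_3}: 3 true → odd ✓
{q_2, q_3}: 2 true → even ✓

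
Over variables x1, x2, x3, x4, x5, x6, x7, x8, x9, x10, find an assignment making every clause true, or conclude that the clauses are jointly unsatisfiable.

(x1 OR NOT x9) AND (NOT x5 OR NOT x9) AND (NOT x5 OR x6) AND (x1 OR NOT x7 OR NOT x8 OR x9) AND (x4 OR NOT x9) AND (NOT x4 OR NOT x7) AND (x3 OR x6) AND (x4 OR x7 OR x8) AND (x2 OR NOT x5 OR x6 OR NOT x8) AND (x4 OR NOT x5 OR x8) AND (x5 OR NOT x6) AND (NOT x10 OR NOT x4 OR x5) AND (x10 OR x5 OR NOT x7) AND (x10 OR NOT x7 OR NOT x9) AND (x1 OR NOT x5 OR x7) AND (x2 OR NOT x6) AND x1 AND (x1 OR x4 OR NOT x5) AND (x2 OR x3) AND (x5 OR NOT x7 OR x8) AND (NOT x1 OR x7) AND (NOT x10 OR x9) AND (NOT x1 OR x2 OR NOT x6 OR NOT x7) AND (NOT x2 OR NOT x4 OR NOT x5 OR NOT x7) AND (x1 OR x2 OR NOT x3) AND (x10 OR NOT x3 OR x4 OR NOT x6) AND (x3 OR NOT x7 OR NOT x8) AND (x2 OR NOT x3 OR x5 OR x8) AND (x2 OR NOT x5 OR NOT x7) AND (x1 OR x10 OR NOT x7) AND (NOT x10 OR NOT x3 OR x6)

Case x1 = True:
  (NOT x1 OR x7) forces x7 = True.
  (NOT x4 OR NOT x7) forces x4 = False.
  (x4 OR NOT x9) forces x9 = False.
  (NOT x10 OR x9) forces x10 = False.
  (x10 OR x5 OR NOT x7) forces x5 = True.
  (NOT x5 OR x6) forces x6 = True.
  (x4 OR NOT x5 OR x8) forces x8 = True.
  (x2 OR NOT x6) forces x2 = True.
  (x10 OR NOT x3 OR x4 OR NOT x6) forces x3 = False.
  Clause (x3 OR NOT x7 OR NOT x8) is falsified — contradiction.
Case x1 = False:
  Clause (x1) is falsified — contradiction.
Both cases fail, so the formula is unsatisfiable.

Unsatisfiable — no assignment works.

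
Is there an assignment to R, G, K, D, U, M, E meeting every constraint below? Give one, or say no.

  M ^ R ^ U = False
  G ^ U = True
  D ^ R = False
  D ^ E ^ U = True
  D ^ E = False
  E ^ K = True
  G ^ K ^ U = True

R = True; G = False; K = False; D = True; U = True; M = False; E = True

M ^ R ^ U = F ^ T ^ T = False ✓
G ^ U = F ^ T = True ✓
D ^ R = T ^ T = False ✓
D ^ E ^ U = T ^ T ^ T = True ✓
D ^ E = T ^ T = False ✓
E ^ K = T ^ F = True ✓
G ^ K ^ U = F ^ F ^ T = True ✓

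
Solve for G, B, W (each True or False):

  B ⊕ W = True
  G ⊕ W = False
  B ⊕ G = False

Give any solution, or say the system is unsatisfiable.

The formula is unsatisfiable.

Adding constraints 1, 2, 3 mod 2: every variable appears an even number of times on the left, so the left side is 0.
But the right sides sum to 1 (mod 2). 0 ≠ 1 — the system is inconsistent.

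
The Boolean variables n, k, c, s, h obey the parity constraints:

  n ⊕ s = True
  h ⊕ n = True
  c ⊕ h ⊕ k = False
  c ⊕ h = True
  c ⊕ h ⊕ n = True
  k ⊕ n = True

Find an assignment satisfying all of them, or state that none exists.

n=F; k=T; c=F; s=T; h=T

n ⊕ s = F ⊕ T = True ✓
h ⊕ n = T ⊕ F = True ✓
c ⊕ h ⊕ k = F ⊕ T ⊕ T = False ✓
c ⊕ h = F ⊕ T = True ✓
c ⊕ h ⊕ n = F ⊕ T ⊕ F = True ✓
k ⊕ n = T ⊕ F = True ✓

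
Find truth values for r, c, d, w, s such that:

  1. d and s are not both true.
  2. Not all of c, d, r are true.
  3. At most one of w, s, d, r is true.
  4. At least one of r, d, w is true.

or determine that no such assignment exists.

r = True, c = True, d = False, w = False, s = False

  (1) d=F, s=F — not both ✓
  (2) {c, d, r}: 2/3 true — not all ✓
  (3) {w, s, d, r}: 1 true — at most one ✓
  (4) {r, d, w}: 1 true — at least one ✓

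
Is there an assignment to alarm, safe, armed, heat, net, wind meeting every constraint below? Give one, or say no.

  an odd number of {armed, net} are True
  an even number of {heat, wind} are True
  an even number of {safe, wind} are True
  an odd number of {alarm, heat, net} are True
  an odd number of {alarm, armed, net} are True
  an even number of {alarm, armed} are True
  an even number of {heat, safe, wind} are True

alarm = False, safe = False, armed = False, heat = False, net = True, wind = False

{armed, net}: 1 true → odd ✓
{heat, wind}: 0 true → even ✓
{safe, wind}: 0 true → even ✓
{alarm, heat, net}: 1 true → odd ✓
{alarm, armed, net}: 1 true → odd ✓
{alarm, armed}: 0 true → even ✓
{heat, safe, wind}: 0 true → even ✓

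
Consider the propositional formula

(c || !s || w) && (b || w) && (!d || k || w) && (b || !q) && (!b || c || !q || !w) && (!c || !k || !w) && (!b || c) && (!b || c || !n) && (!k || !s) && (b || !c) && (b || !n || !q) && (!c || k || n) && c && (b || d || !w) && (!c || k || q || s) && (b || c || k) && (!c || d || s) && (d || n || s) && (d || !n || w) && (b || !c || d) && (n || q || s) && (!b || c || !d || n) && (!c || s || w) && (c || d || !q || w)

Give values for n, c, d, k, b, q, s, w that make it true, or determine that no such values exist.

n=T, c=T, d=T, k=F, b=T, q=T, s=T, w=T

Unit clause (c) forces c = True.
In (b || !c) only b is left, so b = True.
Set n = True.
Set d = True.
Try k = True:
  (!c || !k || !w) forces w = False.
  (!k || !s) forces s = False.
  clause (!c || s || w) is falsified — backtrack.
So k = False.
  then (!d || k || w) forces w = True.
Set q = True.
Set s = True.
All clauses satisfied.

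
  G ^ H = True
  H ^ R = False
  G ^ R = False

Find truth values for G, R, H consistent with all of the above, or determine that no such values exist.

Adding constraints 1, 2, 3 mod 2: every variable appears an even number of times on the left, so the left side is 0.
But the right sides sum to 1 (mod 2). 0 ≠ 1 — the system is inconsistent.

Unsatisfiable — no assignment works.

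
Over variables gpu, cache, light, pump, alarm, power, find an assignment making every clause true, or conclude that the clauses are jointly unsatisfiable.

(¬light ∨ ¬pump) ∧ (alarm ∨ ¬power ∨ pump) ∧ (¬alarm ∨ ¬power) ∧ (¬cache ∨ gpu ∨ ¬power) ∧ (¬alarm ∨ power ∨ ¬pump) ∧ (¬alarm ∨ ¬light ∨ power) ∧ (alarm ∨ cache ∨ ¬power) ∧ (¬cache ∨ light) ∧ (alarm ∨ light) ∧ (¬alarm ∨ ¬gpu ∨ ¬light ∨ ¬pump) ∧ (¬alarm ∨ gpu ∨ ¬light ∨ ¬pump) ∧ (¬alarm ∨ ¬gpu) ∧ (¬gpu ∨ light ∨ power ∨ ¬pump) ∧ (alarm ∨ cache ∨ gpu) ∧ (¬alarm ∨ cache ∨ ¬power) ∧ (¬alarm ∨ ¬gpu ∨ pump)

Set gpu = False.
Set cache = False.
  then (alarm ∨ cache ∨ gpu) forces alarm = True.
  then (¬alarm ∨ cache ∨ ¬power) forces power = False.
  then (¬alarm ∨ power ∨ ¬pump) forces pump = False.
  then (¬alarm ∨ ¬light ∨ power) forces light = False.
All clauses satisfied.

gpu=F; cache=F; light=F; pump=F; alarm=T; power=F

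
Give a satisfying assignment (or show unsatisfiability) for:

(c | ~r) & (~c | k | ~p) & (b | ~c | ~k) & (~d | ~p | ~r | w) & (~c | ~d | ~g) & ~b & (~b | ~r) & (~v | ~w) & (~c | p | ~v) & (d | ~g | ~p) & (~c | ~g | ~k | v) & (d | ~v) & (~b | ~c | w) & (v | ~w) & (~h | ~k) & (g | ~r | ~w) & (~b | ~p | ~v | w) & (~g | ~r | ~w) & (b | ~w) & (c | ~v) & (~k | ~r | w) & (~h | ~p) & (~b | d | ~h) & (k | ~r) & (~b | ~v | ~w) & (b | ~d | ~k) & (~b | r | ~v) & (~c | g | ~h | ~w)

v = False, d = False, b = False, g = False, h = False, k = False, r = False, c = False, w = False, p = True

Unit clause (~b) forces b = False.
In (b | ~w) only ~w is left, so w = False.
Try v = True:
  (d | ~v) forces d = True.
  (c | ~v) forces c = True.
  (b | ~c | ~k) forces k = False.
  (~c | k | ~p) forces p = False.
  clause (~c | p | ~v) is falsified — backtrack.
So v = False.
Set d = False.
Set g = False.
Set h = False.
Set k = False.
  then (k | ~r) forces r = False.
Set c = False.
Set p = True.
All clauses satisfied.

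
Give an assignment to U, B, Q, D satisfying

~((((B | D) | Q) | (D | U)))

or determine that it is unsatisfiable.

U: False; B: False; Q: False; D: False

  ~((((B | D) | Q) | (D | U))) = True
    ((B | D) | Q) | (D | U) = False
      (B | D) | Q = False
        B | D = False
      D | U = False
The formula evaluates to True.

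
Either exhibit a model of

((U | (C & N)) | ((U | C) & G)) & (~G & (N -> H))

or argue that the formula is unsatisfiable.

U = True, N = False, C = False, H = False, G = False

  (U | (C & N)) | ((U | C) & G) = True
    U | (C & N) = True
      C & N = False
    (U | C) & G = False
      U | C = True
  ~G & (N -> H) = True
    ~G = True
    N -> H = True
Both conjuncts True, so the formula holds.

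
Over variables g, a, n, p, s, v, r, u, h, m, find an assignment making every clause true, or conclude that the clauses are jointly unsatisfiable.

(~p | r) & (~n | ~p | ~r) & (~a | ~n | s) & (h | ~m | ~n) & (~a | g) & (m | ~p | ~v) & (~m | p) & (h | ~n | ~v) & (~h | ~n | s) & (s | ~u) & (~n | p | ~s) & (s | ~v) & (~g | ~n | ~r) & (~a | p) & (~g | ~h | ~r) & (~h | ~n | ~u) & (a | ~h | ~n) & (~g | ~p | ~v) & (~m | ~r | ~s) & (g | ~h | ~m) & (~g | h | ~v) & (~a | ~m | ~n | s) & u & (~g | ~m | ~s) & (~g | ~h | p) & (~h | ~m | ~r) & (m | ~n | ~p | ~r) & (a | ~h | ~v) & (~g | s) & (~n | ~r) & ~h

Unit clause (u) forces u = True.
Unit clause (~h) forces h = False.
In (s | ~u) only s is left, so s = True.
Set g = False.
  then (~a | g) forces a = False.
Try n = True:
  (h | ~m | ~n) forces m = False.
  (h | ~n | ~v) forces v = False.
  (~n | p | ~s) forces p = True.
  (~p | r) forces r = True.
  clause (~n | ~p | ~r) is falsified — backtrack.
So n = False.
Set p = False.
  then (~m | p) forces m = False.
Set v = True.
Set r = True.
All clauses satisfied.

g: False; a: False; n: False; p: False; s: True; v: True; r: True; u: True; h: False; m: False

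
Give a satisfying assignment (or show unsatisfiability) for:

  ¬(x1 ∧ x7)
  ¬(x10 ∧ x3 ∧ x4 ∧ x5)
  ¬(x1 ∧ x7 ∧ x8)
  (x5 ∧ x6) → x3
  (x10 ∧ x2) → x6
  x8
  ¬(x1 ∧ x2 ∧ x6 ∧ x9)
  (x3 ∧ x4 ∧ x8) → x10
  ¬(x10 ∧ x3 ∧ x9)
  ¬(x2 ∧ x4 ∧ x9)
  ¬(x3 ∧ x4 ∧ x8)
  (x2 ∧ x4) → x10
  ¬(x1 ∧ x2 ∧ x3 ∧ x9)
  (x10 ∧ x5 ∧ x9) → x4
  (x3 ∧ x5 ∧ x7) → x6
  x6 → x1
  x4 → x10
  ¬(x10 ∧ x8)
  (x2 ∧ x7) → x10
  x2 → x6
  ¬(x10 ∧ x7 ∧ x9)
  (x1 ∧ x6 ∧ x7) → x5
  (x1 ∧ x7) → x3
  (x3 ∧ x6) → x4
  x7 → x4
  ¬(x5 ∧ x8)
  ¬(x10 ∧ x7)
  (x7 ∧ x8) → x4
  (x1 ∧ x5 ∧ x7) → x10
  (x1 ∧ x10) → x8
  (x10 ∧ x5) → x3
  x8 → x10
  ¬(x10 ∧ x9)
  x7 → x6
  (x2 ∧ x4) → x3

The formula is unsatisfiable.

Case x8 = True:
  (x10 ∨ ¬x8) forces x10 = True.
  Clause (¬x10 ∨ ¬x8) is falsified — contradiction.
Case x8 = False:
  Clause (x8) is falsified — contradiction.
Both cases fail, so the formula is unsatisfiable.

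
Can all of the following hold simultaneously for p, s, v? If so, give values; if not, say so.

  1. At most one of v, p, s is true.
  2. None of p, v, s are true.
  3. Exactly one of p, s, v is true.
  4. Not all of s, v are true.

UNSATISFIABLE

Case p = True:
  Constraint (2) is violated (p=T) — contradiction.
Case p = False:
  (2) forces v = False.
  (2) forces s = False.
  Constraint (3) is violated (p=F, s=F, v=F) — contradiction.
Both cases fail — unsatisfiable.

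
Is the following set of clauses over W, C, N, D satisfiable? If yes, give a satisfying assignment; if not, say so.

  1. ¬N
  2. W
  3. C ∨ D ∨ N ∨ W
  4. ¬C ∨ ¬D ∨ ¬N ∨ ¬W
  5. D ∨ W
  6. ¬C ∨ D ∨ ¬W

Unit clause (¬N) forces N = False.
Unit clause (W) forces W = True.
Set C = False.
Set D = True.
Check each clause:
  (¬N): ¬N holds.
  (W): W holds.
  (C ∨ D ∨ N ∨ W): D holds.
  (¬C ∨ ¬D ∨ ¬N ∨ ¬W): ¬C holds.
  (D ∨ W): D holds.
  (¬C ∨ D ∨ ¬W): ¬C holds.
All clauses satisfied.

W=T, C=F, N=F, D=T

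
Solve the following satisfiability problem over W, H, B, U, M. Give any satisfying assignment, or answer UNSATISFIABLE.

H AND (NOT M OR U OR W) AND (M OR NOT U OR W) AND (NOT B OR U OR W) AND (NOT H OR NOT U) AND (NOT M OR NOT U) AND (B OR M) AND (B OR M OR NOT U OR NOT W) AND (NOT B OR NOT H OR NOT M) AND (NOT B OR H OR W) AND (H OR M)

Unit clause (H) forces H = True.
In (NOT H OR NOT U) only NOT U is left, so U = False.
Try W = False:
  (NOT M OR U OR W) forces M = False.
  (NOT B OR U OR W) forces B = False.
  clause (B OR M) is falsified — backtrack.
So W = True.
Set B = True.
  then (NOT B OR NOT H OR NOT M) forces M = False.
All clauses satisfied.

W: True; H: True; B: True; U: False; M: False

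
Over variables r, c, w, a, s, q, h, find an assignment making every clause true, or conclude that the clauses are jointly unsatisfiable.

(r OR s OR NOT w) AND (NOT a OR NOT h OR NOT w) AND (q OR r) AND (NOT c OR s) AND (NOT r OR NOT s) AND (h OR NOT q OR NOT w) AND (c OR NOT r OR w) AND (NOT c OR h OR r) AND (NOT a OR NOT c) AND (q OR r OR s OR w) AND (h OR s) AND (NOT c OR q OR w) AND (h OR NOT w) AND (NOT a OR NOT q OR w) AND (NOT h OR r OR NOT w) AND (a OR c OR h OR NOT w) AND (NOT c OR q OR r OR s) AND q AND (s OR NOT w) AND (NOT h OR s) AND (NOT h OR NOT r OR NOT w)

r: False; c: False; w: False; a: False; s: True; q: True; h: False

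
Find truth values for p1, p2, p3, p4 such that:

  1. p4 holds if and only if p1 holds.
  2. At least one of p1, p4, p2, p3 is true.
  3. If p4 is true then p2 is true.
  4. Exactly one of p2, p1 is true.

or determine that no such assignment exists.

p1 = False, p2 = True, p3 = False, p4 = False

  (1) p4=F, p1=F — same ✓
  (2) {p1, p4, p2, p3}: 1 true — at least one ✓
  (3) p4=F ⇒ p2: vacuous ✓
  (4) {p2, p1}: 1 true — exactly one ✓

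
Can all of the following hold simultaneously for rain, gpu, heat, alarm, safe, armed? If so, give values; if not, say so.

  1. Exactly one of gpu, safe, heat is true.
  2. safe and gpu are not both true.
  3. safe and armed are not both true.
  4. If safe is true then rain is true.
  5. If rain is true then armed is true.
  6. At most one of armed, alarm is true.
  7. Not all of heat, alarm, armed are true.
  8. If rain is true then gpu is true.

rain = False; gpu = True; heat = False; alarm = True; safe = False; armed = False

  (1) {gpu, safe, heat}: 1 true — exactly one ✓
  (2) safe=F, gpu=T — not both ✓
  (3) safe=F, armed=F — not both ✓
  (4) safe=F ⇒ rain: vacuous ✓
  (5) rain=F ⇒ armed: vacuous ✓
  (6) {armed, alarm}: 1 true — at most one ✓
  (7) {heat, alarm, armed}: 1/3 true — not all ✓
  (8) rain=F ⇒ gpu: vacuous ✓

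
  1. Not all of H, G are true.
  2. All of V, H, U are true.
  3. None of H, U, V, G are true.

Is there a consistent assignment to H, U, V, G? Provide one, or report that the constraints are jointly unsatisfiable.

Case H = True:
  Constraint (3) is violated (H=T) — contradiction.
Case H = False:
  Constraint (2) is violated (H=F) — contradiction.
Both cases fail — unsatisfiable.

The formula is unsatisfiable.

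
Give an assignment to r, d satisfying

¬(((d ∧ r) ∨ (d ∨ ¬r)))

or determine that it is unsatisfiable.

r: True; d: False

  ¬(((d ∧ r) ∨ (d ∨ ¬r))) = True
    (d ∧ r) ∨ (d ∨ ¬r) = False
      d ∧ r = False
      d ∨ ¬r = False
        ¬r = False
The formula evaluates to True.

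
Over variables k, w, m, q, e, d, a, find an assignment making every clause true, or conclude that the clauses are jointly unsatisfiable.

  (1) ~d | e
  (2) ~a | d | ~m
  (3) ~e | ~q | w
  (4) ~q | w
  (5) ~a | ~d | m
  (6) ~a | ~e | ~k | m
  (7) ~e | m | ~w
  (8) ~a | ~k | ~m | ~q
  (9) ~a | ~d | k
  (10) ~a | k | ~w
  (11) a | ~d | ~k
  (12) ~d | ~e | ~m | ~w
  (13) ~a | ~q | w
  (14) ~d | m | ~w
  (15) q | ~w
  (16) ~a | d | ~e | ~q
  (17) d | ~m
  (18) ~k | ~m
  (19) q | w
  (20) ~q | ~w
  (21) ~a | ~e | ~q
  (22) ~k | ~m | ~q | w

Case w = True:
  (q | ~w) forces q = True.
  Clause (~q | ~w) is falsified — contradiction.
Case w = False:
  (~q | w) forces q = False.
  Clause (q | w) is falsified — contradiction.
Both cases fail, so the formula is unsatisfiable.

Unsatisfiable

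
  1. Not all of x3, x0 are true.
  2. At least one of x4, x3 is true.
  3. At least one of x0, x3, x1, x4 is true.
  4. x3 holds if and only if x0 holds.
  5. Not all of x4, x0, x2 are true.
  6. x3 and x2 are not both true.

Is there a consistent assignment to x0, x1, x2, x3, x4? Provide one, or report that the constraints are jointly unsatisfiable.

x0 = False, x1 = True, x2 = False, x3 = False, x4 = True

  (1) {x3, x0}: 0/2 true — not all ✓
  (2) {x4, x3}: 1 true — at least one ✓
  (3) {x0, x3, x1, x4}: 2 true — at least one ✓
  (4) x3=F, x0=F — same ✓
  (5) {x4, x0, x2}: 1/3 true — not all ✓
  (6) x3=F, x2=F — not both ✓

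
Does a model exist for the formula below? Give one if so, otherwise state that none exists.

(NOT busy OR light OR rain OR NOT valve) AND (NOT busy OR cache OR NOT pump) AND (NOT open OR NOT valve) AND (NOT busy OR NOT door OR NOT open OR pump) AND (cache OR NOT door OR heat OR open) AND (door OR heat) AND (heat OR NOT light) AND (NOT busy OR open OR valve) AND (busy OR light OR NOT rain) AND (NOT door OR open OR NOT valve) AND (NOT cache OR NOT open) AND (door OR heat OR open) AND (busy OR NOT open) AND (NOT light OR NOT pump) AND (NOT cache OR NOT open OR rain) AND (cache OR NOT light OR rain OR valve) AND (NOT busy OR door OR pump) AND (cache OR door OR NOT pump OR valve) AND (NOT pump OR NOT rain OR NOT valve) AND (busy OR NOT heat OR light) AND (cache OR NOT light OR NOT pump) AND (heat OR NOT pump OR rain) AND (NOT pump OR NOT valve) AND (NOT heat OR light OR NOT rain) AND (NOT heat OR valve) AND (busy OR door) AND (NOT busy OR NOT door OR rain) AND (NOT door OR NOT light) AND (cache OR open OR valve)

Set rain = False.
Set open = False.
Try heat = True:
  (NOT heat OR valve) forces valve = True.
  (NOT door OR open OR NOT valve) forces door = False.
  (NOT pump OR NOT valve) forces pump = False.
  (NOT busy OR door OR pump) forces busy = False.
  clause (busy OR door) is falsified — backtrack.
So heat = False.
  then (door OR heat) forces door = True.
  then (heat OR NOT light) forces light = False.
  then (NOT door OR open OR NOT valve) forces valve = False.
  then (heat OR NOT pump OR rain) forces pump = False.
  then (NOT busy OR NOT door OR rain) forces busy = False.
  then (cache OR open OR valve) forces cache = True.
All clauses satisfied.

rain=F, open=F, heat=F, pump=F, door=T, light=F, busy=F, valve=F, cache=T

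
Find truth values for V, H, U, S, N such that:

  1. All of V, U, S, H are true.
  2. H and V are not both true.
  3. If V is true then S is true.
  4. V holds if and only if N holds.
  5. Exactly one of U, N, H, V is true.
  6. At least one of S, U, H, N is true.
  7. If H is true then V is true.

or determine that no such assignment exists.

The formula is unsatisfiable.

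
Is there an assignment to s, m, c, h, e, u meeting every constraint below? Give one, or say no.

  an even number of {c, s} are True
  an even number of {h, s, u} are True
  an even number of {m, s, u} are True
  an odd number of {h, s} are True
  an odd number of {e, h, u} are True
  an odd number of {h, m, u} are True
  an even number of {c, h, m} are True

s = False; m = True; c = False; h = True; e = True; u = True

{c, s}: 0 true → even ✓
{h, s, u}: 2 true → even ✓
{m, s, u}: 2 true → even ✓
{h, s}: 1 true → odd ✓
{e, h, u}: 3 true → odd ✓
{h, m, u}: 3 true → odd ✓
{c, h, m}: 2 true → even ✓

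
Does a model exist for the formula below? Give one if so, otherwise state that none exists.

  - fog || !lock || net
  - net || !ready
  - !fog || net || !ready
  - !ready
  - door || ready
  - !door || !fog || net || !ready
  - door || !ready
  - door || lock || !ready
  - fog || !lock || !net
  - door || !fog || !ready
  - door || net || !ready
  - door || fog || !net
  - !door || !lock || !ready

lock = False; ready = False; net = False; door = True; fog = True

Unit clause (!ready) forces ready = False.
In (door || ready) only door is left, so door = True.
Set lock = False.
Set net = False.
Set fog = True.
All clauses satisfied.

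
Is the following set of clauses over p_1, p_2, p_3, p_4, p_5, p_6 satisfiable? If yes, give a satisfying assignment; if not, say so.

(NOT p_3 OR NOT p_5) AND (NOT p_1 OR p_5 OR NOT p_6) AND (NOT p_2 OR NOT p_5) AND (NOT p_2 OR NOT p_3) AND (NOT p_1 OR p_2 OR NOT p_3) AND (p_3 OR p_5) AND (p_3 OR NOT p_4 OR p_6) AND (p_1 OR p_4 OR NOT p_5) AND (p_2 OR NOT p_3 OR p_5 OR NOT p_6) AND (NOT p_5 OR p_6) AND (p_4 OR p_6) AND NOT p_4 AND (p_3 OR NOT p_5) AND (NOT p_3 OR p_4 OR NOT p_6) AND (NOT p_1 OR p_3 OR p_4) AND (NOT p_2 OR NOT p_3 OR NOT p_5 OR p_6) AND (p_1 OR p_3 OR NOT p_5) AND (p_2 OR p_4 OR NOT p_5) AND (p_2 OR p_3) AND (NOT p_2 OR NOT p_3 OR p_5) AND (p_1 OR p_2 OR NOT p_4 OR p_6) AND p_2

Case p_2 = True:
  (NOT p_2 OR NOT p_5) forces p_5 = False.
  (NOT p_2 OR NOT p_3) forces p_3 = False.
  Clause (p_3 OR p_5) is falsified — contradiction.
Case p_2 = False:
  Clause (p_2) is falsified — contradiction.
Both cases fail, so the formula is unsatisfiable.

Unsatisfiable — no assignment works.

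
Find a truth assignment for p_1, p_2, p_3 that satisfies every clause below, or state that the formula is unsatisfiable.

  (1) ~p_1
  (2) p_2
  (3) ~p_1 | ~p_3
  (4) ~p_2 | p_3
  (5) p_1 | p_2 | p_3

p_1 = False; p_2 = True; p_3 = True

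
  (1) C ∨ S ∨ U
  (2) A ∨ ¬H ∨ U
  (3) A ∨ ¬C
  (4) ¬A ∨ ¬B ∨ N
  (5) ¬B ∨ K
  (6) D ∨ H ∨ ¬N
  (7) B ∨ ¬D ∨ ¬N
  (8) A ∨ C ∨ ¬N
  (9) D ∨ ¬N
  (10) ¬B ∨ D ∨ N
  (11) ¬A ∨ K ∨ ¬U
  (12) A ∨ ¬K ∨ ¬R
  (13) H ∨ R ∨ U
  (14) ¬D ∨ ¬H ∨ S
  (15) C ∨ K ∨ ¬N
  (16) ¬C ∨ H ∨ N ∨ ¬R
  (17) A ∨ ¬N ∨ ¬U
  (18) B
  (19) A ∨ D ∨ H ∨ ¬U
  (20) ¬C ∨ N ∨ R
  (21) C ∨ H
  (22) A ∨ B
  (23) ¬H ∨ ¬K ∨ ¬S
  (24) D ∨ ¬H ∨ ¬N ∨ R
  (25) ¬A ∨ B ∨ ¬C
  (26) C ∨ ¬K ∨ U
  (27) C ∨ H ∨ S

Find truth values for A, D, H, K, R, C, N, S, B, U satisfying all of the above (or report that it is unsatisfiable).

Unit clause (B) forces B = True.
In (¬B ∨ K) only K is left, so K = True.
Set A = True.
  then (¬A ∨ ¬B ∨ N) forces N = True.
  then (D ∨ ¬N) forces D = True.
Try H = True:
  (¬D ∨ ¬H ∨ S) forces S = True.
  clause (¬H ∨ ¬K ∨ ¬S) is falsified — backtrack.
So H = False.
  then (C ∨ H) forces C = True.
Set R = True.
Set S = True.
Set U = False.
All clauses satisfied.

A: True; D: True; H: False; K: True; R: True; C: True; N: True; S: True; B: True; U: False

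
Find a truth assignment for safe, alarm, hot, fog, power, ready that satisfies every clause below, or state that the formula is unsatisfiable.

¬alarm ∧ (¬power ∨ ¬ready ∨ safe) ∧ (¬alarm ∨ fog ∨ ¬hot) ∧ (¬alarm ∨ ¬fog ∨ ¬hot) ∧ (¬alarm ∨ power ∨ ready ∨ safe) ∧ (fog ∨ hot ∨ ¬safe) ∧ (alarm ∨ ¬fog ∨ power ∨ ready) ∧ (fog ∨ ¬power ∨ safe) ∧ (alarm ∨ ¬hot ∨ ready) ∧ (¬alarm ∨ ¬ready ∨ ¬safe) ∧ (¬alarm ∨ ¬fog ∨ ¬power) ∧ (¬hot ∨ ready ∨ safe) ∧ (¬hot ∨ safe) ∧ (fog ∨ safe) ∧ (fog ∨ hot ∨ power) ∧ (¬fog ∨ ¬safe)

Unit clause (¬alarm) forces alarm = False.
Set safe = True.
  then (¬fog ∨ ¬safe) forces fog = False.
  then (fog ∨ hot ∨ ¬safe) forces hot = True.
  then (alarm ∨ ¬hot ∨ ready) forces ready = True.
Set power = True.
All clauses satisfied.

safe=T; alarm=F; hot=T; fog=F; power=T; ready=T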